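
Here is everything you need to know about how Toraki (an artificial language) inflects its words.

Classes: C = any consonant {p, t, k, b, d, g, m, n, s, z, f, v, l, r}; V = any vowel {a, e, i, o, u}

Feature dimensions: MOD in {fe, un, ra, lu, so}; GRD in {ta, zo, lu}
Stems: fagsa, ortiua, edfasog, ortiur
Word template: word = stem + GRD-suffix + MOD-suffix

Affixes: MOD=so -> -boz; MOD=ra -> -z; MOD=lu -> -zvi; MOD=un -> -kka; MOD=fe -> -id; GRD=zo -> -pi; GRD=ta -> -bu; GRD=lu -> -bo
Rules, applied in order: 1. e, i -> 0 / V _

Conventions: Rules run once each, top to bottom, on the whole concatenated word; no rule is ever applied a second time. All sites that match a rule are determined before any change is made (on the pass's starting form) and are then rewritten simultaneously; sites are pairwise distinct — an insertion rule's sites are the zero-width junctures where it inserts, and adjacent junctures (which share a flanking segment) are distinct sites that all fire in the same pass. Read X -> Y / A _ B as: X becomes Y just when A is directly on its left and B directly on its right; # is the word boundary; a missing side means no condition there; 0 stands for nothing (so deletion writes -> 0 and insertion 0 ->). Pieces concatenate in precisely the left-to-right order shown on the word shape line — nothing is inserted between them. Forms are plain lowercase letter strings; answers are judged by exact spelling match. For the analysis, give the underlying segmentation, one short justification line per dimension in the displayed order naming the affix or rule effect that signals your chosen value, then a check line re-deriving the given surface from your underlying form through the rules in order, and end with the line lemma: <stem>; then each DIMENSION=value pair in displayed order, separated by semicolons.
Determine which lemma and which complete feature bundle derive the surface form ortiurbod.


underlying: ortiur-bo-id
MOD=fe - signalled by the affix -id
GRD=lu - signalled by the affix -bo
check: ortiurboid -> ortiurbod
lemma: ortiur; MOD=fe; GRD=lu


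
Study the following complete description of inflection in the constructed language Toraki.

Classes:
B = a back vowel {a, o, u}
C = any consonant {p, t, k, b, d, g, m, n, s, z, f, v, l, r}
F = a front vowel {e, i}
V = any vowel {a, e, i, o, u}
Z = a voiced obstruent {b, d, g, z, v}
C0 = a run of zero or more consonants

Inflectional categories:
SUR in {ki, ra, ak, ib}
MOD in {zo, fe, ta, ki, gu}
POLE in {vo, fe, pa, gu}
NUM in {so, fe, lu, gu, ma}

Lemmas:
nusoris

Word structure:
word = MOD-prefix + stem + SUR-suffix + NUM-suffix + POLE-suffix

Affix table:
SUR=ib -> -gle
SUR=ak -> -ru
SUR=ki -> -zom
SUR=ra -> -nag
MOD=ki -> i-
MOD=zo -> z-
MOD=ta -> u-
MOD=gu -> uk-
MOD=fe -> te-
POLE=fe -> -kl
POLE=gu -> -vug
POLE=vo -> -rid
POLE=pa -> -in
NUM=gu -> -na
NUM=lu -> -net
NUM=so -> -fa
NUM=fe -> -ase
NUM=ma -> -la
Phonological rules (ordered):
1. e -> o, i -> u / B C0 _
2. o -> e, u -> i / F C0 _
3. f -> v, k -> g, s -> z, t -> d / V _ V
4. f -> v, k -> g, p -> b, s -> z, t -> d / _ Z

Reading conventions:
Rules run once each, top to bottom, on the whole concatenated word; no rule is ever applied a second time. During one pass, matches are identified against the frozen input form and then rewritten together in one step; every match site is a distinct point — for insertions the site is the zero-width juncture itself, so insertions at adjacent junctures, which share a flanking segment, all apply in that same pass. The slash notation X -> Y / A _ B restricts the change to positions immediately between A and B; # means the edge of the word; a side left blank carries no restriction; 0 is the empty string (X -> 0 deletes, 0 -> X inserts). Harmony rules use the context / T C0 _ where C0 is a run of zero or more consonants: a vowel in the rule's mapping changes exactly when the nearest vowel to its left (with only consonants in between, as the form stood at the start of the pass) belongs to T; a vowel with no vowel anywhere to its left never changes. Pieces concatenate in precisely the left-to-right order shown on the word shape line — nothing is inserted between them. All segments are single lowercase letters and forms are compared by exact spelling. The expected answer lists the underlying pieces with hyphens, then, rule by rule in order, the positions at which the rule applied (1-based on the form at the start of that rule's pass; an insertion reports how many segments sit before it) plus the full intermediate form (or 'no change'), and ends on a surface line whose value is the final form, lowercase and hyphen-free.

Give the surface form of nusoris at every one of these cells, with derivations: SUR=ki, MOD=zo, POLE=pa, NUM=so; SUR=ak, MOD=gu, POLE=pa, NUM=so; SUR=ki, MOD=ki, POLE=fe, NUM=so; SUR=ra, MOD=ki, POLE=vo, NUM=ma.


cell SUR=ki, MOD=zo, POLE=pa, NUM=so:
underlying: z-nusoris-zom-fa-in
1. e -> o, i -> u / B C0 _: fires at position(s) 7, 14: znusoruszomfaun
2. o -> e, u -> i / F C0 _: no change
3. f -> v, k -> g, s -> z, t -> d / V _ V: fires at position(s) 4: znuzoruszomfaun
4. f -> v, k -> g, p -> b, s -> z, t -> d / _ Z: fires at position(s) 8: znuzoruzzomfaun
surface: znuzoruzzomfaun

cell SUR=ak, MOD=gu, POLE=pa, NUM=so:
underlying: uk-nusoris-ru-fa-in
1. e -> o, i -> u / B C0 _: fires at position(s) 8, 14: uknusorusrufaun
2. o -> e, u -> i / F C0 _: no change
3. f -> v, k -> g, s -> z, t -> d / V _ V: fires at position(s) 5, 12: uknuzorusruvaun
4. f -> v, k -> g, p -> b, s -> z, t -> d / _ Z: no change
surface: uknuzorusruvaun

cell SUR=ki, MOD=ki, POLE=fe, NUM=so:
underlying: i-nusoris-zom-fa-kl
1. e -> o, i -> u / B C0 _: fires at position(s) 7: inusoruszomfakl
2. o -> e, u -> i / F C0 _: fires at position(s) 3: inisoruszomfakl
3. f -> v, k -> g, s -> z, t -> d / V _ V: fires at position(s) 4: inizoruszomfakl
4. f -> v, k -> g, p -> b, s -> z, t -> d / _ Z: fires at position(s) 8: inizoruzzomfakl
surface: inizoruzzomfakl

cell SUR=ra, MOD=ki, POLE=vo, NUM=ma:
underlying: i-nusoris-nag-la-rid
1. e -> o, i -> u / B C0 _: fires at position(s) 7, 15: inusorusnaglarud
2. o -> e, u -> i / F C0 _: fires at position(s) 3: inisorusnaglarud
3. f -> v, k -> g, s -> z, t -> d / V _ V: fires at position(s) 4: inizorusnaglarud
4. f -> v, k -> g, p -> b, s -> z, t -> d / _ Z: no change
surface: inizorusnaglarud


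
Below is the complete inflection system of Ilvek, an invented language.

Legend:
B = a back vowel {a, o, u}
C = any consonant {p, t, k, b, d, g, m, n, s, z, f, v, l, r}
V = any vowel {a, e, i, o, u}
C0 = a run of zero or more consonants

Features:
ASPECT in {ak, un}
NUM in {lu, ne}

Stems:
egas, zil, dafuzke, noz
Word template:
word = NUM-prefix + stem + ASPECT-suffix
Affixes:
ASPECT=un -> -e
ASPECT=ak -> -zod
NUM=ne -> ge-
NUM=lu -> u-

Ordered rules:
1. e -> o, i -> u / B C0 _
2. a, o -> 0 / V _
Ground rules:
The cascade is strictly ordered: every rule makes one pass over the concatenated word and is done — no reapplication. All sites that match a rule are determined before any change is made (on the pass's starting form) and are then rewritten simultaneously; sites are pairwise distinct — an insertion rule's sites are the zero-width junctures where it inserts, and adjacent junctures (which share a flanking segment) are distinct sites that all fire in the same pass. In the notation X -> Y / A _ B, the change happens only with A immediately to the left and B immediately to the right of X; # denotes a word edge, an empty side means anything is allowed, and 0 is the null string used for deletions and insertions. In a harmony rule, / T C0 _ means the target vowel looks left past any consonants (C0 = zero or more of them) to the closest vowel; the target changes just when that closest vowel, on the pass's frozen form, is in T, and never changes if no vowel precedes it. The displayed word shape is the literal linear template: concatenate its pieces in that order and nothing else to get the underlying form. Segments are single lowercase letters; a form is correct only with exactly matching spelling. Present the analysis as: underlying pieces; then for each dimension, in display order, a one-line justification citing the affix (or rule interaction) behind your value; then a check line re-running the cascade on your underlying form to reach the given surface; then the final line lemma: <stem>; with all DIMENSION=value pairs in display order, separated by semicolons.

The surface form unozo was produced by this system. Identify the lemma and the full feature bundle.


underlying: u-noz-e
ASPECT=un - signalled by the affix -e
NUM=lu - signalled by the affix u-
check: unoze -> unozo -> unozo
lemma: noz; ASPECT=un; NUM=lu


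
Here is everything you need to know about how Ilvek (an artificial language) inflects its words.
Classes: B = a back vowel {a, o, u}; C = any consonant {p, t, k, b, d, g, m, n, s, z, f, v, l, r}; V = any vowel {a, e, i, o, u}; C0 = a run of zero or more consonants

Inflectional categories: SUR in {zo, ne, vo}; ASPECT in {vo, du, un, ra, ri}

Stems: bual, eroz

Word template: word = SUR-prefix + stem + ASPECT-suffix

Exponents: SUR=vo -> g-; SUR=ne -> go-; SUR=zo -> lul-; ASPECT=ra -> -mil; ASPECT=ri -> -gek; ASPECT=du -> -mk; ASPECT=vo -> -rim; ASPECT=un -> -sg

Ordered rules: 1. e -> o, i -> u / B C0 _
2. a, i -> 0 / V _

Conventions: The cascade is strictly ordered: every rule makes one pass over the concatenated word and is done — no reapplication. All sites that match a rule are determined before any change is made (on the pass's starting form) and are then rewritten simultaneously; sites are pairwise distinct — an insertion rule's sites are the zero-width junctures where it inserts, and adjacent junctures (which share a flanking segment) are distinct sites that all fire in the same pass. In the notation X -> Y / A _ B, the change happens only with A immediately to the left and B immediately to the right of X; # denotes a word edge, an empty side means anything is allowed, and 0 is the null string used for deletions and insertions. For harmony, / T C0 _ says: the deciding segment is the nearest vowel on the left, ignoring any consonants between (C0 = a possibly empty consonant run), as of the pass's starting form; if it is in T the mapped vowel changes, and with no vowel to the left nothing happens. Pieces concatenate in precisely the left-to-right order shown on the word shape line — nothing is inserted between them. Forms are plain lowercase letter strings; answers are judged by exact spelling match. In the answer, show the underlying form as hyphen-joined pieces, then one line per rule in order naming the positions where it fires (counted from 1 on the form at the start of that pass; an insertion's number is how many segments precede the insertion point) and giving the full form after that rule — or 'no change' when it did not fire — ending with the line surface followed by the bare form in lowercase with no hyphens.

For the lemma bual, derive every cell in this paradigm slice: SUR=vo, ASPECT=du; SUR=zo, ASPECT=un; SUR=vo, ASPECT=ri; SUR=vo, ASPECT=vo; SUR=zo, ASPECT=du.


cell SUR=vo, ASPECT=du:
underlying: g-bual-mk
1. e -> o, i -> u / B C0 _: no change
2. a, i -> 0 / V _: fires at position(s) 4: gbulmk
surface: gbulmk

cell SUR=zo, ASPECT=un:
underlying: lul-bual-sg
1. e -> o, i -> u / B C0 _: no change
2. a, i -> 0 / V _: fires at position(s) 6: lulbulsg
surface: lulbulsg

cell SUR=vo, ASPECT=ri:
underlying: g-bual-gek
1. e -> o, i -> u / B C0 _: fires at position(s) 7: gbualgok
2. a, i -> 0 / V _: fires at position(s) 4: gbulgok
surface: gbulgok

cell SUR=vo, ASPECT=vo:
underlying: g-bual-rim
1. e -> o, i -> u / B C0 _: fires at position(s) 7: gbualrum
2. a, i -> 0 / V _: fires at position(s) 4: gbulrum
surface: gbulrum

cell SUR=zo, ASPECT=du:
underlying: lul-bual-mk
1. e -> o, i -> u / B C0 _: no change
2. a, i -> 0 / V _: fires at position(s) 6: lulbulmk
surface: lulbulmk


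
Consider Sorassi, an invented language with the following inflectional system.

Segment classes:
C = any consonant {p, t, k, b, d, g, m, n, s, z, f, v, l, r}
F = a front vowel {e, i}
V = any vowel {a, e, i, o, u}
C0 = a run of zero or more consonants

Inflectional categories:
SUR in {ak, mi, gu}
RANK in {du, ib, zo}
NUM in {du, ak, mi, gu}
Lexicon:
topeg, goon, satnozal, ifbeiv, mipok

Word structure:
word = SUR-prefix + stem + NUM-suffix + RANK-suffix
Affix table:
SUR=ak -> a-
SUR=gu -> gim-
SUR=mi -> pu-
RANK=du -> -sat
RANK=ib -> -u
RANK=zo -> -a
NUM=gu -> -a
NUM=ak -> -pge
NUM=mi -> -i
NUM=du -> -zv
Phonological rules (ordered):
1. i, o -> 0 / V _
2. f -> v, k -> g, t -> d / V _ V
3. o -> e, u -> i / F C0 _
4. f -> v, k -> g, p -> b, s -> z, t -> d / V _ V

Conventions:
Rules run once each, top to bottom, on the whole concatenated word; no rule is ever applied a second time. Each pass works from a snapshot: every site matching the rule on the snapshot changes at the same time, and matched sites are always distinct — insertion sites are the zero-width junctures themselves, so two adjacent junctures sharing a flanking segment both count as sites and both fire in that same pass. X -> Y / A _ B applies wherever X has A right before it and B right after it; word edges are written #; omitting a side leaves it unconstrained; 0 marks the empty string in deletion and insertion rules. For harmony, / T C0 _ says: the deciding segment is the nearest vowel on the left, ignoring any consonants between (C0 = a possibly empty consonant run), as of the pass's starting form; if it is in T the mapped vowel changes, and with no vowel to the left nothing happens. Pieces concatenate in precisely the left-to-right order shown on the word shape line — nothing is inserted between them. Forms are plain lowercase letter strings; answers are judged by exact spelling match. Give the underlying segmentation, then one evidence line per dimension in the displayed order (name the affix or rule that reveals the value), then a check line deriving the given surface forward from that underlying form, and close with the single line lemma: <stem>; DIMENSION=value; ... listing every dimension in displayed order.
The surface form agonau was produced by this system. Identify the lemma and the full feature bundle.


underlying: a-goon-a-u
SUR=ak - signalled by the affix a-
RANK=ib - signalled by the affix -u
NUM=gu - signalled by the affix -a
check: agoonau -> agonau -> agonau -> agonau -> agonau
lemma: goon; SUR=ak; RANK=ib; NUM=gu


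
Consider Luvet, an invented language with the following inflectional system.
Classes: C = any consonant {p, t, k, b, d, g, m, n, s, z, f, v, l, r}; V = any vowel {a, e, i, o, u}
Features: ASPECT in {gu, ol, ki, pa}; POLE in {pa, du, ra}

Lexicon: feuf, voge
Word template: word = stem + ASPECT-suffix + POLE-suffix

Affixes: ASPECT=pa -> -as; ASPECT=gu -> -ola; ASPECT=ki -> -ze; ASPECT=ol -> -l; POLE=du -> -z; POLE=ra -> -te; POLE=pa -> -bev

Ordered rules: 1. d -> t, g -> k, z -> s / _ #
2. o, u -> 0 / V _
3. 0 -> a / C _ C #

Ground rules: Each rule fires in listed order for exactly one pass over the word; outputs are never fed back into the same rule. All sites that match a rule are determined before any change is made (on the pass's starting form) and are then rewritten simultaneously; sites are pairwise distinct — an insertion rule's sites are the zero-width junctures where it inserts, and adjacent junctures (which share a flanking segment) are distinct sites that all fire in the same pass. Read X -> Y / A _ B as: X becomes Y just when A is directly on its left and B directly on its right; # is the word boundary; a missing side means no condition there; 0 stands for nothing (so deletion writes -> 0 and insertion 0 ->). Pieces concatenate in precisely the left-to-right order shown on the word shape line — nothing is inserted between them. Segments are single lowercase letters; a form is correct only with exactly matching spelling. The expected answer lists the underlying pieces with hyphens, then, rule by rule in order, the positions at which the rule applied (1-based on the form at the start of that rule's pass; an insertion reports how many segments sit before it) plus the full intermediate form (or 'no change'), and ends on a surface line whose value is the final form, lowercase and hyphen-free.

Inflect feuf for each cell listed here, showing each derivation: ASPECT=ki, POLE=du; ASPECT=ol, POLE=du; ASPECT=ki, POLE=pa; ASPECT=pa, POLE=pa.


cell ASPECT=ki, POLE=du:
underlying: feuf-ze-z
1. d -> t, g -> k, z -> s / _ #: fires at position(s) 7: feufzes
2. o, u -> 0 / V _: fires at position(s) 3: fefzes
3. 0 -> a / C _ C #: no change
surface: fefzes

cell ASPECT=ol, POLE=du:
underlying: feuf-l-z
1. d -> t, g -> k, z -> s / _ #: fires at position(s) 6: feufls
2. o, u -> 0 / V _: fires at position(s) 3: fefls
3. 0 -> a / C _ C #: inserts after position(s) 4: feflas
surface: feflas

cell ASPECT=ki, POLE=pa:
underlying: feuf-ze-bev
1. d -> t, g -> k, z -> s / _ #: no change
2. o, u -> 0 / V _: fires at position(s) 3: fefzebev
3. 0 -> a / C _ C #: no change
surface: fefzebev

cell ASPECT=pa, POLE=pa:
underlying: feuf-as-bev
1. d -> t, g -> k, z -> s / _ #: no change
2. o, u -> 0 / V _: fires at position(s) 3: fefasbev
3. 0 -> a / C _ C #: no change
surface: fefasbev


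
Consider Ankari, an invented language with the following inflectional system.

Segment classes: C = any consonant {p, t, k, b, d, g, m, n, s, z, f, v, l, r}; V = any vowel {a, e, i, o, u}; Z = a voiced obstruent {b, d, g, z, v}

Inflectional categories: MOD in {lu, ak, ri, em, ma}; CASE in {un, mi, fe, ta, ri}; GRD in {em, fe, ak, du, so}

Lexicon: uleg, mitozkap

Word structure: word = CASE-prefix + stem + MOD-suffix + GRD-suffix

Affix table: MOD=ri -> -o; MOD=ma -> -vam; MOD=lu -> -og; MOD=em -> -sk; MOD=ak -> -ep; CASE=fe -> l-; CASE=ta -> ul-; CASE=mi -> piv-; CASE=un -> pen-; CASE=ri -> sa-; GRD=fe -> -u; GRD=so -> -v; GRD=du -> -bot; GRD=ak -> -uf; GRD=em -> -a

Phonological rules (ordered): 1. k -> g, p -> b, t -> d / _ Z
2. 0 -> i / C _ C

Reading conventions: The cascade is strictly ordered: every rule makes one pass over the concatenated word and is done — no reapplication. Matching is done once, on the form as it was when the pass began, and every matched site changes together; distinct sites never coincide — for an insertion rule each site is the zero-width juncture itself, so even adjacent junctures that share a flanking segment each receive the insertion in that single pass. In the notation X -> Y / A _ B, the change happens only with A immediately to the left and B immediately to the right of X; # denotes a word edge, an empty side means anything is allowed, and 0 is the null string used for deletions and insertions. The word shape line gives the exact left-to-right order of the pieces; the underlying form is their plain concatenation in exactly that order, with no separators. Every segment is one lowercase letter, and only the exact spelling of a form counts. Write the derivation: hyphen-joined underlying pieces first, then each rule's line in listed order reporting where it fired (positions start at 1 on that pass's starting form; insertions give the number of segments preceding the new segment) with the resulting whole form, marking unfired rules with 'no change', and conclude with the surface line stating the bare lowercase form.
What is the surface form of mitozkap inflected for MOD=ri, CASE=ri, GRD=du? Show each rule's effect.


underlying: sa-mitozkap-o-bot
1. k -> g, p -> b, t -> d / _ Z: no change
2. 0 -> i / C _ C: inserts after position(s) 7: samitozikapobot
surface: samitozikapobot


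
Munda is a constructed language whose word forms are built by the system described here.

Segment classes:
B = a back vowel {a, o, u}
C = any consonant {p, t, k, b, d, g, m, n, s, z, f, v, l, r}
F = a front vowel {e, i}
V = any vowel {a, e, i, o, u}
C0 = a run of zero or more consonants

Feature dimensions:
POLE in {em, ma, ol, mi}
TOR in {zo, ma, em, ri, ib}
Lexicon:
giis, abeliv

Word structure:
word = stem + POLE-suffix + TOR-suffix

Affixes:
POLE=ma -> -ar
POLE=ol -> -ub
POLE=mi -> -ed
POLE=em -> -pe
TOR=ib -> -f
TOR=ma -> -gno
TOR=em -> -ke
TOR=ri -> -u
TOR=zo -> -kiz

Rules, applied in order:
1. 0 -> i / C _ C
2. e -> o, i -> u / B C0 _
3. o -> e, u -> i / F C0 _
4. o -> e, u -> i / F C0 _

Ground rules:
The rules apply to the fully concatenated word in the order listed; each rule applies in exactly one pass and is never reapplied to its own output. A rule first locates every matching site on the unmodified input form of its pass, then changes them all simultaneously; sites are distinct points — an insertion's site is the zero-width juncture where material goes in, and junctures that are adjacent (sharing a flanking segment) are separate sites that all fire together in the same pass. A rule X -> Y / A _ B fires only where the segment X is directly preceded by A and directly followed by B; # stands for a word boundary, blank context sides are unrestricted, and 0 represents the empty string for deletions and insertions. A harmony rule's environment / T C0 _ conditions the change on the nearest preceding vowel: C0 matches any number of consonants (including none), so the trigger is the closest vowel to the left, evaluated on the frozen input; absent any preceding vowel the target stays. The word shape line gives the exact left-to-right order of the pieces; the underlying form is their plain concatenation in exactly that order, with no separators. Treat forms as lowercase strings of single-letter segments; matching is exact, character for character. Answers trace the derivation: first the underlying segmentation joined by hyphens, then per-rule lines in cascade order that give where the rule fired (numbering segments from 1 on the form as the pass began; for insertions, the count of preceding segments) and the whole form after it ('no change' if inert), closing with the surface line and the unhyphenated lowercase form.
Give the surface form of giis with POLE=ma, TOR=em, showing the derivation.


underlying: giis-ar-ke
1. 0 -> i / C _ C: inserts after position(s) 6: giisarike
2. e -> o, i -> u / B C0 _: fires at position(s) 7: giisaruke
3. o -> e, u -> i / F C0 _: no change
4. o -> e, u -> i / F C0 _: no change
surface: giisaruke


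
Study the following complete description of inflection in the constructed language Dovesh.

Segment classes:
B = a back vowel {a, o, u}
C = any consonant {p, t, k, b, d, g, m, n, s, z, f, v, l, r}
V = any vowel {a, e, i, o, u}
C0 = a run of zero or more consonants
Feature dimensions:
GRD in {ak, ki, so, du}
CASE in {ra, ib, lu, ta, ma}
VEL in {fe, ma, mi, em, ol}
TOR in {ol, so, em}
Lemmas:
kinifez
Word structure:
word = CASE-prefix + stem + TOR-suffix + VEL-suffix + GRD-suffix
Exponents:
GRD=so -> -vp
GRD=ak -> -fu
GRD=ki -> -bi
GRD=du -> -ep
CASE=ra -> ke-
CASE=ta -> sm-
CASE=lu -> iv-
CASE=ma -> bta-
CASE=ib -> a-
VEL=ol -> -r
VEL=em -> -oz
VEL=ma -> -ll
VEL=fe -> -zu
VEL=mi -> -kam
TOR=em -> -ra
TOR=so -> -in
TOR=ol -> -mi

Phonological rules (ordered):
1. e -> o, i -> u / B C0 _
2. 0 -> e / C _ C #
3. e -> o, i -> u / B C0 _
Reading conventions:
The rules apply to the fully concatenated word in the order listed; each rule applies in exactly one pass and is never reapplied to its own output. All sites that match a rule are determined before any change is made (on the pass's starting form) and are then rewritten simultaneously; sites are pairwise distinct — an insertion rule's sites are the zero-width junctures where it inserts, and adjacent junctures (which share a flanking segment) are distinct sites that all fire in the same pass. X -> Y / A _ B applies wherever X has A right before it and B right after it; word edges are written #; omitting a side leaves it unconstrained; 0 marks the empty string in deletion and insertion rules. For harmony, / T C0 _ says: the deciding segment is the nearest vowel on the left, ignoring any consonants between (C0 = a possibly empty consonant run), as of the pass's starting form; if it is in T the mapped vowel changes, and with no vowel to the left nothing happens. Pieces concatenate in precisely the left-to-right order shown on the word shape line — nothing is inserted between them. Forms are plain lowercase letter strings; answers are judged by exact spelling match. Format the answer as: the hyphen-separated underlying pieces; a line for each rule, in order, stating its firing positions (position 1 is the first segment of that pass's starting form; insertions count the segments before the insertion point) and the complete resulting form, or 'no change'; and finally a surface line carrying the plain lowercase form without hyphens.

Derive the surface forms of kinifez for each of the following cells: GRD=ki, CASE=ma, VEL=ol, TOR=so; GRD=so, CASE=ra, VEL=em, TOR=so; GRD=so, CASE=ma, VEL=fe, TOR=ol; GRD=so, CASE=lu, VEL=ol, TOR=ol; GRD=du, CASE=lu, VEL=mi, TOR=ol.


cell GRD=ki, CASE=ma, VEL=ol, TOR=so:
underlying: bta-kinifez-in-r-bi
1. e -> o, i -> u / B C0 _: fires at position(s) 5: btakunifezinrbi
2. 0 -> e / C _ C #: no change
3. e -> o, i -> u / B C0 _: fires at position(s) 7: btakunufezinrbi
surface: btakunufezinrbi

cell GRD=so, CASE=ra, VEL=em, TOR=so:
underlying: ke-kinifez-in-oz-vp
1. e -> o, i -> u / B C0 _: no change
2. 0 -> e / C _ C #: inserts after position(s) 14: kekinifezinozvep
3. e -> o, i -> u / B C0 _: fires at position(s) 15: kekinifezinozvop
surface: kekinifezinozvop

cell GRD=so, CASE=ma, VEL=fe, TOR=ol:
underlying: bta-kinifez-mi-zu-vp
1. e -> o, i -> u / B C0 _: fires at position(s) 5: btakunifezmizuvp
2. 0 -> e / C _ C #: inserts after position(s) 15: btakunifezmizuvep
3. e -> o, i -> u / B C0 _: fires at position(s) 7, 16: btakunufezmizuvop
surface: btakunufezmizuvop

cell GRD=so, CASE=lu, VEL=ol, TOR=ol:
underlying: iv-kinifez-mi-r-vp
1. e -> o, i -> u / B C0 _: no change
2. 0 -> e / C _ C #: inserts after position(s) 13: ivkinifezmirvep
3. e -> o, i -> u / B C0 _: no change
surface: ivkinifezmirvep

cell GRD=du, CASE=lu, VEL=mi, TOR=ol:
underlying: iv-kinifez-mi-kam-ep
1. e -> o, i -> u / B C0 _: fires at position(s) 15: ivkinifezmikamop
2. 0 -> e / C _ C #: no change
3. e -> o, i -> u / B C0 _: no change
surface: ivkinifezmikamop


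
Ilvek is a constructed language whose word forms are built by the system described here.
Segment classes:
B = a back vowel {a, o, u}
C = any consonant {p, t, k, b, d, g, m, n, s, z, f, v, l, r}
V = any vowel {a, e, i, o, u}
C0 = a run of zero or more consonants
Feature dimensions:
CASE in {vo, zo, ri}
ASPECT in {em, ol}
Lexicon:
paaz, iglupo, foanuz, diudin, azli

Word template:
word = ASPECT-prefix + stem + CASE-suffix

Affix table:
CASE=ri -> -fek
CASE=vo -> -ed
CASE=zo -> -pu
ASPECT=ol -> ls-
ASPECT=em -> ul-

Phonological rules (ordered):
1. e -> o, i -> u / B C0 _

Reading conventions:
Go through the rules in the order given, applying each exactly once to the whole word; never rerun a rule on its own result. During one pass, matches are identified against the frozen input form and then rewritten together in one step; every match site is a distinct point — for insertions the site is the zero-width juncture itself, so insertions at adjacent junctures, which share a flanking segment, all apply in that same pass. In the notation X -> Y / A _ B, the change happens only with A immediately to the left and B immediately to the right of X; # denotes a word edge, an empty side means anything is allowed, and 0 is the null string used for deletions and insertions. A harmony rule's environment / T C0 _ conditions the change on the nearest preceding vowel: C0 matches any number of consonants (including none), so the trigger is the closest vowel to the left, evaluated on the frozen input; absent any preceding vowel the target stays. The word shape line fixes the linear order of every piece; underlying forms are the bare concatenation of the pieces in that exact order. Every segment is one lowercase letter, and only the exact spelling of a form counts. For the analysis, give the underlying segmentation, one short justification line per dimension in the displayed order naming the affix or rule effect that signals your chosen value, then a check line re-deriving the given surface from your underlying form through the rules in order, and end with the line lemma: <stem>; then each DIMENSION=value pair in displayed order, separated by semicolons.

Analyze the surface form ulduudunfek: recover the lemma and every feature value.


underlying: ul-diudin-fek
CASE=ri - signalled by the affix -fek
ASPECT=em - signalled by the affix ul-
check: uldiudinfek -> ulduudunfek
lemma: diudin; CASE=ri; ASPECT=em


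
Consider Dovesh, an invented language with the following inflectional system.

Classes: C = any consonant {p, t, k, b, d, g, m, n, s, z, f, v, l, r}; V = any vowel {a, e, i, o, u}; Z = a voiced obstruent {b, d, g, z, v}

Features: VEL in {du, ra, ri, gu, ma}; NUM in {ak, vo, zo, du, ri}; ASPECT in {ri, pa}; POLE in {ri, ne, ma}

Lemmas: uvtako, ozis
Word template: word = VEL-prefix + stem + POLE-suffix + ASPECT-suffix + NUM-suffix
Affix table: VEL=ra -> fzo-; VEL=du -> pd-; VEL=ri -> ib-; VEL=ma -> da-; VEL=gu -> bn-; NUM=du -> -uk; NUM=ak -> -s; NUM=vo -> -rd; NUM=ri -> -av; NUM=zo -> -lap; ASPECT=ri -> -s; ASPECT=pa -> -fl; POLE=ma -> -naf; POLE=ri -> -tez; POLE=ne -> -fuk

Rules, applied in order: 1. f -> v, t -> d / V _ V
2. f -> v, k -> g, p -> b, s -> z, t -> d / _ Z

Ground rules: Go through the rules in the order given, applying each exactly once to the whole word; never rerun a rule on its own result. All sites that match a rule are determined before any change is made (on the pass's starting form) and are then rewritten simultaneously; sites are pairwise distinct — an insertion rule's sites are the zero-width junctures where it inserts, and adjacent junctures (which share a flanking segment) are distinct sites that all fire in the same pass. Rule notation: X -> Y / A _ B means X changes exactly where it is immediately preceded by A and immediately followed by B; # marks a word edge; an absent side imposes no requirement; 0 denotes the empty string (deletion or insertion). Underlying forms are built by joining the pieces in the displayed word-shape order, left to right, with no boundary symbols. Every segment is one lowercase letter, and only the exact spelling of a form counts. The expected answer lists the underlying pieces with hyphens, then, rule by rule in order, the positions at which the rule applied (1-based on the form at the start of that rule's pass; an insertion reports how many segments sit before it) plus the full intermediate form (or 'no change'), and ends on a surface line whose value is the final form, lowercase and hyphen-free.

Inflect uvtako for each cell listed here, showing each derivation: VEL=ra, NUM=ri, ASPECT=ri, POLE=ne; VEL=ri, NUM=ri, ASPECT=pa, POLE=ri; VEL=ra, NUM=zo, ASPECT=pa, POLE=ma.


cell VEL=ra, NUM=ri, ASPECT=ri, POLE=ne:
underlying: fzo-uvtako-fuk-s-av
1. f -> v, t -> d / V _ V: fires at position(s) 10: fzouvtakovuksav
2. f -> v, k -> g, p -> b, s -> z, t -> d / _ Z: fires at position(s) 1: vzouvtakovuksav
surface: vzouvtakovuksav

cell VEL=ri, NUM=ri, ASPECT=pa, POLE=ri:
underlying: ib-uvtako-tez-fl-av
1. f -> v, t -> d / V _ V: fires at position(s) 9: ibuvtakodezflav
2. f -> v, k -> g, p -> b, s -> z, t -> d / _ Z: no change
surface: ibuvtakodezflav

cell VEL=ra, NUM=zo, ASPECT=pa, POLE=ma:
underlying: fzo-uvtako-naf-fl-lap
1. f -> v, t -> d / V _ V: no change
2. f -> v, k -> g, p -> b, s -> z, t -> d / _ Z: fires at position(s) 1: vzouvtakonaffllap
surface: vzouvtakonaffllap


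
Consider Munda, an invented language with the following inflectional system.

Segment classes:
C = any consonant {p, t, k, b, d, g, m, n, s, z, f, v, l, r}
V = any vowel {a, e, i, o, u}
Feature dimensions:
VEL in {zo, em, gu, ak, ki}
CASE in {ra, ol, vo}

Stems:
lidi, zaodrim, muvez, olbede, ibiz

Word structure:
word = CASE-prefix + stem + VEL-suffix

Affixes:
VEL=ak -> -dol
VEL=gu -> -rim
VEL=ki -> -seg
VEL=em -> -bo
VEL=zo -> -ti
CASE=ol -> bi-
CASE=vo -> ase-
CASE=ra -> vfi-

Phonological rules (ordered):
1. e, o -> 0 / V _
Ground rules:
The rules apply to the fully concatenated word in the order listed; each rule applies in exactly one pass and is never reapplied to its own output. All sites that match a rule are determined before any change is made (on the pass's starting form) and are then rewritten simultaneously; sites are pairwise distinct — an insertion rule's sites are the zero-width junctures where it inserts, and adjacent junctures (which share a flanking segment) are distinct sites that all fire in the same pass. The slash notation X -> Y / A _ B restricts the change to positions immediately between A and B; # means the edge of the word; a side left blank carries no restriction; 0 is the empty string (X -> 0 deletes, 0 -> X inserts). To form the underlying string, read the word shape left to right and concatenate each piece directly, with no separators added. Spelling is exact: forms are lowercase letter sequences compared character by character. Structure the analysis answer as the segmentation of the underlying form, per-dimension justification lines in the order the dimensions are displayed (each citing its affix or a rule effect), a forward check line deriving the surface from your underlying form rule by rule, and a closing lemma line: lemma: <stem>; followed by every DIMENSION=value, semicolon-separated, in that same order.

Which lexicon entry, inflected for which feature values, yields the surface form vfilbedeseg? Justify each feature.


underlying: vfi-olbede-seg
VEL=ki - signalled by the affix -seg
CASE=ra - signalled by the affix vfi-
check: vfiolbedeseg -> vfilbedeseg
lemma: olbede; VEL=ki; CASE=ra


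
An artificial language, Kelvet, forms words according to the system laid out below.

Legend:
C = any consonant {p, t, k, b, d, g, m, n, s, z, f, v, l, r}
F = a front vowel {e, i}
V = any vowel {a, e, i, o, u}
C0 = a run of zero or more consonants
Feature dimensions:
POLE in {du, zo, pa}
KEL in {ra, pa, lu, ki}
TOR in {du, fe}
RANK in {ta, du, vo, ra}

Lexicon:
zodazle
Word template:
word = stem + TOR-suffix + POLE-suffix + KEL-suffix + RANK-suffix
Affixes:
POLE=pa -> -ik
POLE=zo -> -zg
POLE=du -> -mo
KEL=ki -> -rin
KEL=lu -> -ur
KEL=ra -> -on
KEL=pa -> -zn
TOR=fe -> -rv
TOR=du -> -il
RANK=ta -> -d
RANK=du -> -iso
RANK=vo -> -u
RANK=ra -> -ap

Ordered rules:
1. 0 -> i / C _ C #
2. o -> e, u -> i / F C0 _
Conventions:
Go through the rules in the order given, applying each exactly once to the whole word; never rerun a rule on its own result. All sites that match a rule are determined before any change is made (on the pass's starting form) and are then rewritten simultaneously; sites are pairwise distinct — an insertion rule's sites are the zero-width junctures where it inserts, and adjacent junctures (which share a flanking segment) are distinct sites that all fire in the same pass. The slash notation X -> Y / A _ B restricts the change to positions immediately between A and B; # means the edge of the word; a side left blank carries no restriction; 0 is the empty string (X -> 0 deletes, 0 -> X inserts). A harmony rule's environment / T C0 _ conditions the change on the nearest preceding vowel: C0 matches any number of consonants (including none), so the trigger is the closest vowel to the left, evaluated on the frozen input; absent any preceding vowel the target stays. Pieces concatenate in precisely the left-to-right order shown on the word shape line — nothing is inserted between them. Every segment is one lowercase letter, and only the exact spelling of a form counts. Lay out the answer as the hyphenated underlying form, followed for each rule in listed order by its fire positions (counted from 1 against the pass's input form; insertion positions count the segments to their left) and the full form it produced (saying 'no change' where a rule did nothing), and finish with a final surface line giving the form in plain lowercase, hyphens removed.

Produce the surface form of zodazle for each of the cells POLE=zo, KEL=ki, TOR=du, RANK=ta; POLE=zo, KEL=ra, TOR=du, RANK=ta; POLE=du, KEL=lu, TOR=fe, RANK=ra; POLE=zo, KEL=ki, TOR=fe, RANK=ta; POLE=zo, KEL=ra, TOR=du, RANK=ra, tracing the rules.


cell POLE=zo, KEL=ki, TOR=du, RANK=ta:
underlying: zodazle-il-zg-rin-d
1. 0 -> i / C _ C #: inserts after position(s) 14: zodazleilzgrinid
2. o -> e, u -> i / F C0 _: no change
surface: zodazleilzgrinid

cell POLE=zo, KEL=ra, TOR=du, RANK=ta:
underlying: zodazle-il-zg-on-d
1. 0 -> i / C _ C #: inserts after position(s) 13: zodazleilzgonid
2. o -> e, u -> i / F C0 _: fires at position(s) 12: zodazleilzgenid
surface: zodazleilzgenid

cell POLE=du, KEL=lu, TOR=fe, RANK=ra:
underlying: zodazle-rv-mo-ur-ap
1. 0 -> i / C _ C #: no change
2. o -> e, u -> i / F C0 _: fires at position(s) 11: zodazlervmeurap
surface: zodazlervmeurap

cell POLE=zo, KEL=ki, TOR=fe, RANK=ta:
underlying: zodazle-rv-zg-rin-d
1. 0 -> i / C _ C #: inserts after position(s) 14: zodazlervzgrinid
2. o -> e, u -> i / F C0 _: no change
surface: zodazlervzgrinid

cell POLE=zo, KEL=ra, TOR=du, RANK=ra:
underlying: zodazle-il-zg-on-ap
1. 0 -> i / C _ C #: no change
2. o -> e, u -> i / F C0 _: fires at position(s) 12: zodazleilzgenap
surface: zodazleilzgenap


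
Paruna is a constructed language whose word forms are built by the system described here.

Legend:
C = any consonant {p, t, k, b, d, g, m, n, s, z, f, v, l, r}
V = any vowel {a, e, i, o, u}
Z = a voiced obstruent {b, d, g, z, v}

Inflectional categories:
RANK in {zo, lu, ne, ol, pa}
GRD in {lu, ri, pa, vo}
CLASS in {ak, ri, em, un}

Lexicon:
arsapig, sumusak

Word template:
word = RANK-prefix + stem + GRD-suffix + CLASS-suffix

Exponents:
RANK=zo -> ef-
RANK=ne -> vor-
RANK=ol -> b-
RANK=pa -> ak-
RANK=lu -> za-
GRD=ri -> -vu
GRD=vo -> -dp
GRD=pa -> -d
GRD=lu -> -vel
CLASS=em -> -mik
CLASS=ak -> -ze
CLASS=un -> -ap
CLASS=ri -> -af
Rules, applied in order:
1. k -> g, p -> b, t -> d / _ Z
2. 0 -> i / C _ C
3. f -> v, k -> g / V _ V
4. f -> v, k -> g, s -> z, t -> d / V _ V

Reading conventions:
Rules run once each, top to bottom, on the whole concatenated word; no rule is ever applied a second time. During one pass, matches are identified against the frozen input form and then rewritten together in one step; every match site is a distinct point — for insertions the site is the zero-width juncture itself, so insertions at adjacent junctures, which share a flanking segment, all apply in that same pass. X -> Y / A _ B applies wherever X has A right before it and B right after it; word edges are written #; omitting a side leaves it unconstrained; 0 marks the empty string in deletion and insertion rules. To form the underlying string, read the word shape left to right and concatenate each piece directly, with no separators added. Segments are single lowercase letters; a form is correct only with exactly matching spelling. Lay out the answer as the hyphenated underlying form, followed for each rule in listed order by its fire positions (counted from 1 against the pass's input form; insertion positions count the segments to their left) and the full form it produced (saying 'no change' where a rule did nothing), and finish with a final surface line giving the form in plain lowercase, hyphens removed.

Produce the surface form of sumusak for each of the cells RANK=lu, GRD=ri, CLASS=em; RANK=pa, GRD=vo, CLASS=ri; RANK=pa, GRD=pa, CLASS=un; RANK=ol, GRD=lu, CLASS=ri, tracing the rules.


cell RANK=lu, GRD=ri, CLASS=em:
underlying: za-sumusak-vu-mik
1. k -> g, p -> b, t -> d / _ Z: fires at position(s) 9: zasumusagvumik
2. 0 -> i / C _ C: inserts after position(s) 9: zasumusagivumik
3. f -> v, k -> g / V _ V: no change
4. f -> v, k -> g, s -> z, t -> d / V _ V: fires at position(s) 3, 7: zazumuzagivumik
surface: zazumuzagivumik

cell RANK=pa, GRD=vo, CLASS=ri:
underlying: ak-sumusak-dp-af
1. k -> g, p -> b, t -> d / _ Z: fires at position(s) 9: aksumusagdpaf
2. 0 -> i / C _ C: inserts after position(s) 2, 9, 10: akisumusagidipaf
3. f -> v, k -> g / V _ V: fires at position(s) 2: agisumusagidipaf
4. f -> v, k -> g, s -> z, t -> d / V _ V: fires at position(s) 4, 8: agizumuzagidipaf
surface: agizumuzagidipaf

cell RANK=pa, GRD=pa, CLASS=un:
underlying: ak-sumusak-d-ap
1. k -> g, p -> b, t -> d / _ Z: fires at position(s) 9: aksumusagdap
2. 0 -> i / C _ C: inserts after position(s) 2, 9: akisumusagidap
3. f -> v, k -> g / V _ V: fires at position(s) 2: agisumusagidap
4. f -> v, k -> g, s -> z, t -> d / V _ V: fires at position(s) 4, 8: agizumuzagidap
surface: agizumuzagidap

cell RANK=ol, GRD=lu, CLASS=ri:
underlying: b-sumusak-vel-af
1. k -> g, p -> b, t -> d / _ Z: fires at position(s) 8: bsumusagvelaf
2. 0 -> i / C _ C: inserts after position(s) 1, 8: bisumusagivelaf
3. f -> v, k -> g / V _ V: no change
4. f -> v, k -> g, s -> z, t -> d / V _ V: fires at position(s) 3, 7: bizumuzagivelaf
surface: bizumuzagivelaf
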